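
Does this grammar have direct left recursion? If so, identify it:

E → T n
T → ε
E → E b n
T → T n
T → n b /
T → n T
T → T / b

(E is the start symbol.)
Direct left recursion occurs when N → N α for some non-terminal N (the right-hand side begins with the left-hand side itself).

E → T n: starts with T
T → ε: starts with ε
E → E b n: LEFT RECURSIVE (starts with E)
T → T n: LEFT RECURSIVE (starts with T)
T → n b /: starts with n
T → n T: starts with n
T → T / b: LEFT RECURSIVE (starts with T)

The grammar has direct left recursion on: E, T.

Answer: Yes, E, T are left-recursive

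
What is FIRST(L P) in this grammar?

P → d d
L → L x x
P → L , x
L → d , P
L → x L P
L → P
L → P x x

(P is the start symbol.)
{ 'd', 'x' }

FIRST sets of the non-terminals involved (from the grammar, by fixed-point iteration):
  FIRST(L) = { 'd', 'x' }

To compute FIRST(L P), process the symbols left to right:
Symbol L is a non-terminal. Add FIRST(L) \ {ε} = { 'd', 'x' }
L is not nullable (ε ∉ FIRST(L)), so stop here.
FIRST(L P) = { 'd', 'x' }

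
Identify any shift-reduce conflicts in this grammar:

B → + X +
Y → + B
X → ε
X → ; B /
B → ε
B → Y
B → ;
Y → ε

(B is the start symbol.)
Yes — I0: [B → .] vs [B → . + X +]; I1: [B → .] vs [B → . + X +]; I5: [B → .] vs [B → . + X +]

Augment with B' → B and build the canonical LR(0) collection (I0 = CLOSURE({[B' → . B]}), then GOTO on every symbol after a dot until no new states appear). It has 11 states:
  I0: { [B → . + X +], [B → . ;], [B → . Y], [B → .], [B' → . B], [Y → . + B], [Y → .] }  — shift, 2 reduces
  I1: { [B → + . X +], [B → . + X +], [B → . ;], [B → . Y], [B → .], [X → . ; B /], [X → .], [Y → + . B], [Y → . + B], [Y → .] }  — shift, 3 reduces
  I2: { [B → ; .] }  — reduce
  I3: { [B' → B .] }  — accept
  I4: { [B → Y .] }  — reduce
  I5: { [B → . + X +], [B → . ;], [B → . Y], [B → .], [B → ; .], [X → ; . B /], [Y → . + B], [Y → .] }  — shift, 3 reduces
  I6: { [Y → + B .] }  — reduce
  I7: { [B → + X . +] }  — shift
  I8: { [B → + X + .] }  — reduce
  I9: { [X → ; B . /] }  — shift
  I10: { [X → ; B / .] }  — reduce

I0 contains reduce items [B → .], [Y → .] and shift items [B → . + X +], [B → . ;], [Y → . + B] — shift-reduce conflict.
I1 contains reduce items [B → .], [X → .], [Y → .] and shift items [B → . + X +], [B → . ;], [X → . ; B /], [Y → . + B] — shift-reduce conflict.
I5 contains reduce items [B → .], [B → ; .], [Y → .] and shift items [B → . + X +], [B → . ;], [Y → . + B] — shift-reduce conflict.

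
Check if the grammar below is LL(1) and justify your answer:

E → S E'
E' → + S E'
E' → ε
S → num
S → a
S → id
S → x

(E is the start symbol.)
Yes, the grammar is LL(1).

Relevant sets:
  FOLLOW(E') = { $ }

For E':
  PREDICT(E' → '+' S E') = { '+' }
  PREDICT(E' → ε) = { $ }
For S:
  PREDICT(S → num) = { 'num' }
  PREDICT(S → a) = { 'a' }
  PREDICT(S → id) = { 'id' }
  PREDICT(S → x) = { 'x' }
E has a single production, so nothing to check there.

All predict sets are disjoint. The grammar IS LL(1).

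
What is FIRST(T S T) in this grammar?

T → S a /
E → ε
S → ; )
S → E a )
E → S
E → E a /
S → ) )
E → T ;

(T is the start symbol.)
FIRST sets of the non-terminals involved (from the grammar, by fixed-point iteration):
  FIRST(T) = { ')', ';', 'a' }

To compute FIRST(T S T), process the symbols left to right:
Symbol T is a non-terminal. Add FIRST(T) \ {ε} = { ')', ';', 'a' }
T is not nullable (ε ∉ FIRST(T)), so stop here.
FIRST(T S T) = { ')', ';', 'a' }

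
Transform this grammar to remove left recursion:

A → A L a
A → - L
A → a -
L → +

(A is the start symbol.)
A is directly left-recursive. The standard transformation for
  A → A α₁ | ... | A α_m | β₁ | ... | β_n
is
  A  → β₁ A' | ... | β_n A'
  A' → α₁ A' | ... | α_m A' | ε

A → - L becomes A → - L A'
A → a - becomes A → a - A'
A → A L a becomes A' → L a A'
Add A' → ε

Productions for other non-terminals are unchanged:
  L → +

Resulting grammar:
A → - L A'
A → a - A'
A' → L a A'
A' → ε
L → +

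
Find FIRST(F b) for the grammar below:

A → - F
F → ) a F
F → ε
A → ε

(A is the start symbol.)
FIRST sets of the non-terminals involved (from the grammar, by fixed-point iteration):
  FIRST(F) = { ')', ε }

To compute FIRST(F b), process the symbols left to right:
Symbol F is a non-terminal. Add FIRST(F) \ {ε} = { ')' }
F is nullable (ε ∈ FIRST(F)), continue to the next symbol.
Symbol b is a terminal. Add 'b' and stop.
FIRST(F b) = { ')', 'b' }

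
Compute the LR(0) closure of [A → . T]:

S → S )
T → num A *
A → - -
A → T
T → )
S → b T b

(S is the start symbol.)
{ [A → . T], [T → . )], [T → . num A *] }

To compute CLOSURE, for each item [A → α.Bβ] where B is a non-terminal, add [B → .γ] for all productions B → γ; repeat for the newly added items until nothing changes.

Start with: [A → . T]
  [A → . T] has the dot before T: add [T → . num A *], [T → . )]
No further items can be added.

CLOSURE = { [A → . T], [T → . )], [T → . num A *] }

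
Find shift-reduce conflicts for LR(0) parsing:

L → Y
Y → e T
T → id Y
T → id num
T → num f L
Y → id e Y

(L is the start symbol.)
A shift-reduce conflict occurs when an LR(0) state has both:
  - a complete (reduce) item [A → α .] (dot at the end), and
  - a shift item [B → β . c γ] (dot before a terminal).

Augment with L' → L and build the canonical LR(0) collection (I0 = CLOSURE({[L' → . L]}), then GOTO on every symbol after a dot until no new states appear). It has 14 states:
  I0: { [L → . Y], [L' → . L], [Y → . e T], [Y → . id e Y] }  — shift
  I1: { [L' → L .] }  — accept
  I2: { [L → Y .] }  — reduce
  I3: { [T → . id Y], [T → . id num], [T → . num f L], [Y → e . T] }  — shift
  I4: { [Y → id . e Y] }  — shift
  I5: { [Y → . e T], [Y → . id e Y], [Y → id e . Y] }  — shift
  I6: { [Y → id e Y .] }  — reduce
  I7: { [Y → e T .] }  — reduce
  I8: { [T → id . Y], [T → id . num], [Y → . e T], [Y → . id e Y] }  — shift
  I9: { [T → num . f L] }  — shift
  I10: { [L → . Y], [T → num f . L], [Y → . e T], [Y → . id e Y] }  — shift
  I11: { [T → num f L .] }  — reduce
  I12: { [T → id Y .] }  — reduce
  I13: { [T → id num .] }  — reduce

No state contains both a complete item and a shift item.

Answer: No shift-reduce conflicts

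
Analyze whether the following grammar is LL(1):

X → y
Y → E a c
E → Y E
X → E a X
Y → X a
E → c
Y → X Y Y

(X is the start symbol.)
No. Predict set conflict for X: { 'y' }

A grammar is LL(1) if for each non-terminal N with multiple productions, the predict sets of those productions are pairwise disjoint, where PREDICT(N → α) = (FIRST(α) \ {ε}) ∪ (FOLLOW(N) if α ⇒* ε).

Relevant sets:
  FIRST(E) = { 'c', 'y' }
  FIRST(X) = { 'c', 'y' }
  FIRST(Y) = { 'c', 'y' }

For X:
  PREDICT(X → y) = { 'y' }
  PREDICT(X → E a X) = { 'c', 'y' }
For Y:
  PREDICT(Y → E a c) = { 'c', 'y' }
  PREDICT(Y → X a) = { 'c', 'y' }
  PREDICT(Y → X Y Y) = { 'c', 'y' }
For E:
  PREDICT(E → Y E) = { 'c', 'y' }
  PREDICT(E → c) = { 'c' }

Conflict found: Predict set conflict for X: { 'y' }
The grammar is NOT LL(1).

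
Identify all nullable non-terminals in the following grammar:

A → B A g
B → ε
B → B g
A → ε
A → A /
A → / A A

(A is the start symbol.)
{ 'A', 'B' }

A non-terminal is nullable if it can derive ε (the empty string): either it has an ε-production, or it has a production whose right-hand side consists entirely of nullable non-terminals.

ε-productions: B → ε, A → ε
So B, A are immediately nullable.
Every non-terminal is now nullable.
Nullable = { 'A', 'B' }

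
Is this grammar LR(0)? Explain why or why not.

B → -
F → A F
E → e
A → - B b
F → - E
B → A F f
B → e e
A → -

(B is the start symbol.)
No. Shift-reduce conflict between [A → - .] and [A → . -]

A grammar is LR(0) if no state in the canonical LR(0) collection has:
  - both a shift item (dot before a terminal) and a complete item (shift-reduce conflict), or
  - two or more complete items (reduce-reduce conflict; the accept item [B' → B .] counts as a complete item here).

Augment with B' → B and build the canonical LR(0) collection (I0 = CLOSURE({[B' → . B]}), then GOTO on every symbol after a dot until no new states appear). It has 15 states:
  I0: { [A → . - B b], [A → . -], [B → . -], [B → . A F f], [B → . e e], [B' → . B] }  — shift
  I1: { [A → - . B b], [A → - .], [A → . - B b], [A → . -], [B → - .], [B → . -], [B → . A F f], [B → . e e] }  — shift, 2 reduces
  I2: { [A → . - B b], [A → . -], [B → A . F f], [F → . - E], [F → . A F] }  — shift
  I3: { [B' → B .] }  — accept
  I4: { [B → e . e] }  — shift
  I5: { [B → e e .] }  — reduce
  I6: { [A → - . B b], [A → - .], [A → . - B b], [A → . -], [B → . -], [B → . A F f], [B → . e e], [E → . e], [F → - . E] }  — shift, reduce
  I7: { [A → . - B b], [A → . -], [F → . - E], [F → . A F], [F → A . F] }  — shift
  I8: { [B → A F . f] }  — shift
  I9: { [B → A F f .] }  — reduce
  I10: { [F → A F .] }  — reduce
  I11: { [A → - B . b] }  — shift
  I12: { [F → - E .] }  — reduce
  I13: { [B → e . e], [E → e .] }  — shift, reduce
  I14: { [A → - B b .] }  — reduce

Conflict in state I1:
  Shift-reduce conflict between [A → - .] and [A → . -]
So the grammar is NOT LR(0).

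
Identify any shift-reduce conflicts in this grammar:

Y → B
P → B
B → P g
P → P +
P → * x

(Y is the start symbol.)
Augment with Y' → Y and build the canonical LR(0) collection (I0 = CLOSURE({[Y' → . Y]}), then GOTO on every symbol after a dot until no new states appear). It has 8 states:
  I0: { [B → . P g], [P → . * x], [P → . B], [P → . P +], [Y → . B], [Y' → . Y] }  — shift
  I1: { [P → * . x] }  — shift
  I2: { [P → B .], [Y → B .] }  — 2 reduces
  I3: { [B → P . g], [P → P . +] }  — shift
  I4: { [Y' → Y .] }  — accept
  I5: { [P → P + .] }  — reduce
  I6: { [B → P g .] }  — reduce
  I7: { [P → * x .] }  — reduce

No state contains both a complete item and a shift item.

Answer: No shift-reduce conflicts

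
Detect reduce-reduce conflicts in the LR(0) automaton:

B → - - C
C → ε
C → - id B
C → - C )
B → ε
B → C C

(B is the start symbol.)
Yes — I0: [B → .] vs [C → .]; I7: [B → .] vs [C → .]

A reduce-reduce conflict occurs when an LR(0) state has two complete items [A → α .] and [B → β .] — both call for a reduction, and with no lookahead the parser cannot choose between them.

Augment with B' → B and build the canonical LR(0) collection (I0 = CLOSURE({[B' → . B]}), then GOTO on every symbol after a dot until no new states appear). It has 12 states:
  I0: { [B → . - - C], [B → . C C], [B → .], [B' → . B], [C → . - C )], [C → . - id B], [C → .] }  — shift, 2 reduces
  I1: { [B → - . - C], [C → - . C )], [C → - . id B], [C → . - C )], [C → . - id B], [C → .] }  — shift, reduce
  I2: { [B' → B .] }  — accept
  I3: { [B → C . C], [C → . - C )], [C → . - id B], [C → .] }  — shift, reduce
  I4: { [C → - . C )], [C → - . id B], [C → . - C )], [C → . - id B], [C → .] }  — shift, reduce
  I5: { [B → C C .] }  — reduce
  I6: { [C → - C . )] }  — shift
  I7: { [B → . - - C], [B → . C C], [B → .], [C → - id . B], [C → . - C )], [C → . - id B], [C → .] }  — shift, 2 reduces
  I8: { [C → - id B .] }  — reduce
  I9: { [C → - C ) .] }  — reduce
  I10: { [B → - - . C], [C → - . C )], [C → - . id B], [C → . - C )], [C → . - id B], [C → .] }  — shift, reduce
  I11: { [B → - - C .], [C → - C . )] }  — shift, reduce

I0 contains complete items [B → .], [C → .] — reduce-reduce conflict.
I7 contains complete items [B → .], [C → .] — reduce-reduce conflict.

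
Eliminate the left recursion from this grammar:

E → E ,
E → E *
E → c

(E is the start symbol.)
E is directly left-recursive. The standard transformation for
  A → A α₁ | ... | A α_m | β₁ | ... | β_n
is
  A  → β₁ A' | ... | β_n A'
  A' → α₁ A' | ... | α_m A' | ε

E → c becomes E → c E'
E → E , becomes E' → , E'
E → E * becomes E' → * E'
Add E' → ε

Resulting grammar:
E → c E'
E' → , E'
E' → * E'
E' → ε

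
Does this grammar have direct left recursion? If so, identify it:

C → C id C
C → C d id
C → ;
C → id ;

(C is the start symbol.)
Yes, C is left-recursive

Direct left recursion occurs when N → N α for some non-terminal N (the right-hand side begins with the left-hand side itself).

C → C id C: LEFT RECURSIVE (starts with C)
C → C d id: LEFT RECURSIVE (starts with C)
C → ;: starts with ';'
C → id ;: starts with id

The grammar has direct left recursion on: C.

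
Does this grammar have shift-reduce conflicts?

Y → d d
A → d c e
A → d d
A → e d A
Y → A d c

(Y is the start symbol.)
A shift-reduce conflict occurs when an LR(0) state has both:
  - a complete (reduce) item [A → α .] (dot at the end), and
  - a shift item [B → β . c γ] (dot before a terminal).

Augment with Y' → Y and build the canonical LR(0) collection (I0 = CLOSURE({[Y' → . Y]}), then GOTO on every symbol after a dot until no new states appear). It has 14 states:
  I0: { [A → . d c e], [A → . d d], [A → . e d A], [Y → . A d c], [Y → . d d], [Y' → . Y] }  — shift
  I1: { [Y → A . d c] }  — shift
  I2: { [Y' → Y .] }  — accept
  I3: { [A → d . c e], [A → d . d], [Y → d . d] }  — shift
  I4: { [A → e . d A] }  — shift
  I5: { [A → . d c e], [A → . d d], [A → . e d A], [A → e d . A] }  — shift
  I6: { [A → e d A .] }  — reduce
  I7: { [A → d . c e], [A → d . d] }  — shift
  I8: { [A → d c . e] }  — shift
  I9: { [A → d d .] }  — reduce
  I10: { [A → d c e .] }  — reduce
  I11: { [A → d d .], [Y → d d .] }  — 2 reduces
  I12: { [Y → A d . c] }  — shift
  I13: { [Y → A d c .] }  — reduce

No state contains both a complete item and a shift item.

Answer: No shift-reduce conflicts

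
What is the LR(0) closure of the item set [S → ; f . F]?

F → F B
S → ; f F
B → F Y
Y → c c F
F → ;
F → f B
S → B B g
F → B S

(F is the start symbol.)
{ [B → . F Y], [F → . ;], [F → . B S], [F → . F B], [F → . f B], [S → ; f . F] }

Start with: [S → ; f . F]
  [S → ; f . F] has the dot before F: add [F → . F B], [F → . ;], [F → . f B], [F → . B S]
  [F → . B S] has the dot before B: add [B → . F Y]
No further items can be added.

CLOSURE = { [B → . F Y], [F → . ;], [F → . B S], [F → . F B], [F → . f B], [S → ; f . F] }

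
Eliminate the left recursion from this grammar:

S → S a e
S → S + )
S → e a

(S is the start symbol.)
S → e a S'
S' → a e S'
S' → + ) S'
S' → ε

S is directly left-recursive. The standard transformation for
  A → A α₁ | ... | A α_m | β₁ | ... | β_n
is
  A  → β₁ A' | ... | β_n A'
  A' → α₁ A' | ... | α_m A' | ε

S → e a becomes S → e a S'
S → S a e becomes S' → a e S'
S → S + ) becomes S' → + ) S'
Add S' → ε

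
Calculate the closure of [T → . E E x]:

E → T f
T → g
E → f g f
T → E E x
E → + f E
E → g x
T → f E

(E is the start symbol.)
{ [E → . + f E], [E → . T f], [E → . f g f], [E → . g x], [T → . E E x], [T → . f E], [T → . g] }

To compute CLOSURE, for each item [A → α.Bβ] where B is a non-terminal, add [B → .γ] for all productions B → γ; repeat for the newly added items until nothing changes.

Start with: [T → . E E x]
  [T → . E E x] has the dot before E: add [E → . T f], [E → . f g f], [E → . + f E], [E → . g x]
  [E → . T f] has the dot before T: add [T → . g], [T → . f E]
No further items can be added.

CLOSURE = { [E → . + f E], [E → . T f], [E → . f g f], [E → . g x], [T → . E E x], [T → . f E], [T → . g] }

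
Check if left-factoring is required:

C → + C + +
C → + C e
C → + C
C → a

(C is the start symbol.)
Yes, C has productions with common prefix '+ C'

Left-factoring is needed when two productions for the same non-terminal
share a common prefix on the right-hand side.

Productions for C:
  C → + C + +
  C → + C e
  C → + C
  C → a

Found common prefix '+ C' in productions for C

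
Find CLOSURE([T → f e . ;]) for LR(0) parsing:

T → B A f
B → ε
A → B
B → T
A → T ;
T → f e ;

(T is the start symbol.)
{ [T → f e . ;] }

To compute CLOSURE, for each item [A → α.Bβ] where B is a non-terminal, add [B → .γ] for all productions B → γ; repeat for the newly added items until nothing changes.

Start with: [T → f e . ;]
The dot precedes the terminal ';', so nothing is added.

CLOSURE = { [T → f e . ;] }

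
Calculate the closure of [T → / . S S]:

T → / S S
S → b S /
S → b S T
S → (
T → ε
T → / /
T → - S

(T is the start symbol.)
{ [S → . (], [S → . b S /], [S → . b S T], [T → / . S S] }

To compute CLOSURE, for each item [A → α.Bβ] where B is a non-terminal, add [B → .γ] for all productions B → γ; repeat for the newly added items until nothing changes.

Start with: [T → / . S S]
  [T → / . S S] has the dot before S: add [S → . b S /], [S → . b S T], [S → . (]
No further items can be added.

CLOSURE = { [S → . (], [S → . b S /], [S → . b S T], [T → / . S S] }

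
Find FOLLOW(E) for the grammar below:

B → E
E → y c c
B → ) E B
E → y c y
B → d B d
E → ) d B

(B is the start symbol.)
To compute FOLLOW(E), find every occurrence of E on a right-hand side N → α E β: add FIRST(β) \ {ε}, and if β is empty or nullable also add FOLLOW(N). Iterate to a fixed point.

In B → E: E is at the end, add FOLLOW(B)
In B → ) E B: E is followed by B, add FIRST(B) \ {ε} = { ')', 'd', 'y' }

The FOLLOW sets referred to above (computed the same way, to a fixed point):
  FOLLOW(B) = { $, ')', 'd', 'y' }

Taking the union: FOLLOW(E) = { $, ')', 'd', 'y' }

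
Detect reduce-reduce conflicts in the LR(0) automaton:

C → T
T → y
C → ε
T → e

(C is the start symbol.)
No reduce-reduce conflicts

Augment with C' → C and build the canonical LR(0) collection (I0 = CLOSURE({[C' → . C]}), then GOTO on every symbol after a dot until no new states appear). It has 5 states:
  I0: { [C → . T], [C → .], [C' → . C], [T → . e], [T → . y] }  — shift, reduce
  I1: { [C' → C .] }  — accept
  I2: { [C → T .] }  — reduce
  I3: { [T → e .] }  — reduce
  I4: { [T → y .] }  — reduce

No state contains more than one complete item.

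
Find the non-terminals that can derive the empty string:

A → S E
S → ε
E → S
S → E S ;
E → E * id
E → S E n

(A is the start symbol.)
ε-productions: S → ε
So S is immediately nullable.
E → S: every symbol on the right is nullable, so E is nullable too.
A → S E: every symbol on the right is nullable, so A is nullable too.
Every non-terminal is now nullable.
Nullable = { 'A', 'E', 'S' }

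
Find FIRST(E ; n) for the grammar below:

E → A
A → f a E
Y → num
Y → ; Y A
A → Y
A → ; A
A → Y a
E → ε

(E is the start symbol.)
FIRST sets of the non-terminals involved (from the grammar, by fixed-point iteration):
  FIRST(E) = { ';', 'f', 'num', ε }

To compute FIRST(E ; n), process the symbols left to right:
Symbol E is a non-terminal. Add FIRST(E) \ {ε} = { ';', 'f', 'num' }
E is nullable (ε ∈ FIRST(E)), continue to the next symbol.
Symbol ; is a terminal. Add ';' and stop.
FIRST(E ; n) = { ';', 'f', 'num' }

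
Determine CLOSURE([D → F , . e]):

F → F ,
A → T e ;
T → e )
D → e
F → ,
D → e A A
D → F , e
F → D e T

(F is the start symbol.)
To compute CLOSURE, for each item [A → α.Bβ] where B is a non-terminal, add [B → .γ] for all productions B → γ; repeat for the newly added items until nothing changes.

Start with: [D → F , . e]
The dot precedes the terminal e, so nothing is added.

CLOSURE = { [D → F , . e] }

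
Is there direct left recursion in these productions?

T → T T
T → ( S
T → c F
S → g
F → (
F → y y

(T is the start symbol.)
Yes, T is left-recursive

Direct left recursion occurs when N → N α for some non-terminal N (the right-hand side begins with the left-hand side itself).

T → T T: LEFT RECURSIVE (starts with T)
T → ( S: starts with '('
T → c F: starts with c
S → g: starts with g
F → (: starts with '('
F → y y: starts with y

The grammar has direct left recursion on: T.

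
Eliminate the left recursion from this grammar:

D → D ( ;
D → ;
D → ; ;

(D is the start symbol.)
D → ; D'
D → ; ; D'
D' → ( ; D'
D' → ε

D is directly left-recursive. The standard transformation for
  A → A α₁ | ... | A α_m | β₁ | ... | β_n
is
  A  → β₁ A' | ... | β_n A'
  A' → α₁ A' | ... | α_m A' | ε

D → ; becomes D → ; D'
D → ; ; becomes D → ; ; D'
D → D ( ; becomes D' → ( ; D'
Add D' → ε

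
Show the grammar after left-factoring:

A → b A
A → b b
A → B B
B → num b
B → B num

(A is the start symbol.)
A → b A'
A' → A
A' → b
A → B B
B → num b
B → B num

Left-factoring transforms A → αβ₁ | αβ₂ into A → αA' and A' → β₁ | β₂
(α is the longest common prefix among the alternatives). Repeat until
no nonterminal has two alternatives with a common prefix.

Round 1: A has alternatives sharing prefix 'b'. Introduce A': A → b A'
  Add: A' → A
  Add: A' → b

No remaining common prefixes — done.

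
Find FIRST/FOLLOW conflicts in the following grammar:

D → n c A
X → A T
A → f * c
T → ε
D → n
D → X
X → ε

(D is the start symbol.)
A FIRST/FOLLOW conflict occurs when a non-terminal N has a nullable alternative N → β (β ⇒* ε) and another alternative N → α with FIRST(α) ∩ FOLLOW(N) ≠ ∅: on such a lookahead the parser cannot decide between expanding α and letting N vanish via β.

Nullable non-terminals: D, T, X.
FIRST sets used below: FIRST(X) = { 'f', ε }, FIRST(A) = { 'f' }

D: nullable alternative(s) D → X; FOLLOW(D) = { $ }
  D → n c A: FIRST \ {ε} = { 'n' } — disjoint from FOLLOW(D)
  D → n: FIRST \ {ε} = { 'n' } — disjoint from FOLLOW(D)
  D → X: FIRST \ {ε} = { 'f' } — this is the only nullable alternative, skip
T has a nullable alternative but only one production, so nothing to check.

X: nullable alternative(s) X → ε; FOLLOW(X) = { $ }
  X → A T: FIRST \ {ε} = { 'f' } — disjoint from FOLLOW(X)
  X → ε: FIRST \ {ε} = { } — this is the only nullable alternative, skip

A has no nullable alternative, so no FIRST/FOLLOW check is needed there.

No FIRST/FOLLOW conflicts found.

Answer: No FIRST/FOLLOW conflicts.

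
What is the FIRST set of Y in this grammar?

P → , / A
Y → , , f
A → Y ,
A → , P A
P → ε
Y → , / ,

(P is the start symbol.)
To compute FIRST(Y), examine every production with Y on the left-hand side, reading each right-hand side left to right until a non-nullable symbol is reached.

From Y → , , f:
  - ',' is a terminal: add ',' and stop
From Y → , / ,:
  - ',' is a terminal: add ',' and stop

Collecting: FIRST(Y) = { ',' }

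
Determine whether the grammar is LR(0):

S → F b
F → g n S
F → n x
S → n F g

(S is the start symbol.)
Yes, the grammar is LR(0)

Augment with S' → S and build the canonical LR(0) collection (I0 = CLOSURE({[S' → . S]}), then GOTO on every symbol after a dot until no new states appear). It has 12 states:
  I0: { [F → . g n S], [F → . n x], [S → . F b], [S → . n F g], [S' → . S] }  — shift
  I1: { [S → F . b] }  — shift
  I2: { [S' → S .] }  — accept
  I3: { [F → g . n S] }  — shift
  I4: { [F → . g n S], [F → . n x], [F → n . x], [S → n . F g] }  — shift
  I5: { [S → n F . g] }  — shift
  I6: { [F → n . x] }  — shift
  I7: { [F → n x .] }  — reduce
  I8: { [S → n F g .] }  — reduce
  I9: { [F → . g n S], [F → . n x], [F → g n . S], [S → . F b], [S → . n F g] }  — shift
  I10: { [F → g n S .] }  — reduce
  I11: { [S → F b .] }  — reduce

Every state is either a pure shift/goto state or contains exactly one complete item and nothing to shift — no conflicts. The grammar is LR(0).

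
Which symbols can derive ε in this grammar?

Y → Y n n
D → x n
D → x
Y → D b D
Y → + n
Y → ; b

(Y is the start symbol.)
A non-terminal is nullable if it can derive ε (the empty string): either it has an ε-production, or it has a production whose right-hand side consists entirely of nullable non-terminals.

There are no ε-productions, so no non-terminal can derive ε.
No non-terminals are nullable.

Answer: None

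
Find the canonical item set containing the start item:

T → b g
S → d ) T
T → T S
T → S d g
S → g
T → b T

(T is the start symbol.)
{ [S → . d ) T], [S → . g], [T → . S d g], [T → . T S], [T → . b T], [T → . b g], [T' → . T] }

First, augment the grammar with T' → T
I₀ = CLOSURE({ [T' → . T] }):
  [T' → . T] has the dot before T: add [T → . b g], [T → . T S], [T → . S d g], [T → . b T]
  [T → . S d g] has the dot before S: add [S → . d ) T], [S → . g]
No further items can be added.

I₀ = { [S → . d ) T], [S → . g], [T → . S d g], [T → . T S], [T → . b T], [T → . b g], [T' → . T] }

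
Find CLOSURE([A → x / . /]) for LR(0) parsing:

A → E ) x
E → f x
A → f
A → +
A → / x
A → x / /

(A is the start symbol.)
To compute CLOSURE, for each item [A → α.Bβ] where B is a non-terminal, add [B → .γ] for all productions B → γ; repeat for the newly added items until nothing changes.

Start with: [A → x / . /]
The dot precedes the terminal '/', so nothing is added.

CLOSURE = { [A → x / . /] }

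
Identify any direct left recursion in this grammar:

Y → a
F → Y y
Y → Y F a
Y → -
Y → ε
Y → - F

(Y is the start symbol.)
Y → a: starts with a
F → Y y: starts with Y
Y → Y F a: LEFT RECURSIVE (starts with Y)
Y → -: starts with '-'
Y → ε: starts with ε
Y → - F: starts with '-'

The grammar has direct left recursion on: Y.

Answer: Yes, Y is left-recursive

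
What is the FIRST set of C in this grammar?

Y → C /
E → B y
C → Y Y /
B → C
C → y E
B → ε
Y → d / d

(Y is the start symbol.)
{ 'd', 'y' }

FIRST sets of the other non-terminals involved (by the same procedure, iterated to a fixed point):
  FIRST(Y) = { 'd', 'y' }

From C → Y Y /:
  - Y is a non-terminal: add FIRST(Y) \ {ε} = { 'd', 'y' }
    Y is not nullable, so stop
From C → y E:
  - y is a terminal: add 'y' and stop

Collecting: FIRST(C) = { 'd', 'y' }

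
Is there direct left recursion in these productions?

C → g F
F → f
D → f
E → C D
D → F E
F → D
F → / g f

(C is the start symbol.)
Direct left recursion occurs when N → N α for some non-terminal N (the right-hand side begins with the left-hand side itself).

C → g F: starts with g
F → f: starts with f
D → f: starts with f
E → C D: starts with C
D → F E: starts with F
F → D: starts with D
F → / g f: starts with '/'

No direct left recursion found.

Answer: No direct left recursion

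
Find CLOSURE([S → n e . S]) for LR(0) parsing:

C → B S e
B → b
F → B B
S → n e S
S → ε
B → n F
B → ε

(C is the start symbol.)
{ [S → . n e S], [S → .], [S → n e . S] }

Start with: [S → n e . S]
  [S → n e . S] has the dot before S: add [S → . n e S], [S → .]
No further items can be added.

CLOSURE = { [S → . n e S], [S → .], [S → n e . S] }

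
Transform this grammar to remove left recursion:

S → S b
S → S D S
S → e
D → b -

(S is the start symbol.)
S is directly left-recursive. The standard transformation for
  A → A α₁ | ... | A α_m | β₁ | ... | β_n
is
  A  → β₁ A' | ... | β_n A'
  A' → α₁ A' | ... | α_m A' | ε

S → e becomes S → e S'
S → S b becomes S' → b S'
S → S D S becomes S' → D S S'
Add S' → ε

Productions for other non-terminals are unchanged:
  D → b -

Resulting grammar:
S → e S'
S' → b S'
S' → D S S'
S' → ε
D → b -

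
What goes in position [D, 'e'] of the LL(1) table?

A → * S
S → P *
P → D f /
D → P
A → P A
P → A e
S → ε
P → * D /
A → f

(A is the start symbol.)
Empty (error entry)

To find M[D, 'e'], we find productions for D where 'e' is in the predict set (PREDICT(N → α) = (FIRST(α) \ {ε}) ∪ (FOLLOW(N) if α ⇒* ε)).

Relevant sets:
  FIRST(P) = { '*', 'f' }

D → P: PREDICT = { '*', 'f' }

M[D, 'e'] is empty (no production applies)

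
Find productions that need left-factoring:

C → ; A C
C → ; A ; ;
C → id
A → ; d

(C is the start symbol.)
Left-factoring is needed when two productions for the same non-terminal
share a common prefix on the right-hand side.

Productions for C:
  C → ; A C
  C → ; A ; ;
  C → id

Found common prefix '; A' in productions for C

Answer: Yes, C has productions with common prefix '; A'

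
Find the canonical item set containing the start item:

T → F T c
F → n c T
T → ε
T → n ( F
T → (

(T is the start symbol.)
First, augment the grammar with T' → T
I₀ = CLOSURE({ [T' → . T] }):
  [T' → . T] has the dot before T: add [T → . F T c], [T → .], [T → . n ( F], [T → . (]
  [T → . F T c] has the dot before F: add [F → . n c T]
No further items can be added.

I₀ = { [F → . n c T], [T → . (], [T → . F T c], [T → . n ( F], [T → .], [T' → . T] }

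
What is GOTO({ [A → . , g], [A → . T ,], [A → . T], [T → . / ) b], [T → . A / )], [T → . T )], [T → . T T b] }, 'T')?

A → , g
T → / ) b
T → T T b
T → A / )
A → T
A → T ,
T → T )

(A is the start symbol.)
GOTO(I, 'T') = CLOSURE({ [A → αX.β] : [A → α.Xβ] ∈ I, X = 'T' })

Items with dot before 'T', with the dot advanced:
  [A → . T] → [A → T .]
  [A → . T ,] → [A → T . ,]
  [T → . T )] → [T → T . )]
  [T → . T T b] → [T → T . T b]
Closure of the advanced items:
  [T → T . T b] has the dot before T: add [T → . / ) b], [T → . T T b], [T → . A / )], [T → . T )]
  [T → . A / )] has the dot before A: add [A → . , g], [A → . T], [A → . T ,]

GOTO = { [A → . , g], [A → . T ,], [A → . T], [A → T . ,], [A → T .], [T → . / ) b], [T → . A / )], [T → . T )], [T → . T T b], [T → T . )], [T → T . T b] }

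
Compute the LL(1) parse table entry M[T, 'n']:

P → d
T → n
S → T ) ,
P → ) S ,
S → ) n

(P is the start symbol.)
To find M[T, 'n'], we find productions for T where 'n' is in the predict set (PREDICT(N → α) = (FIRST(α) \ {ε}) ∪ (FOLLOW(N) if α ⇒* ε)).

T → n: PREDICT = { 'n' }
  'n' is in predict set, so this production goes in M[T, 'n']

M[T, 'n'] = T → n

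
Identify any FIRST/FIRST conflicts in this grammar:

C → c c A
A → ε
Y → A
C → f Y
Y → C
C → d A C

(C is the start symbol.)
No FIRST/FIRST conflicts.

FIRST sets of the non-terminals at (or reachable through a nullable prefix from) the front of some alternative:
  FIRST(A) = { ε }
  FIRST(C) = { 'c', 'd', 'f' }

Productions for C:
  C → c c A: FIRST = { 'c' }
  C → f Y: FIRST = { 'f' }
  C → d A C: FIRST = { 'd' }
Productions for Y:
  Y → A: FIRST = { ε }
  Y → C: FIRST = { 'c', 'd', 'f' }
A has only one production, so no FIRST/FIRST conflict is possible there.

All alternatives of each non-terminal have pairwise disjoint FIRST sets.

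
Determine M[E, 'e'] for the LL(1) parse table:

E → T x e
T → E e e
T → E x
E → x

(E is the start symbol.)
To find M[E, 'e'], we find productions for E where 'e' is in the predict set (PREDICT(N → α) = (FIRST(α) \ {ε}) ∪ (FOLLOW(N) if α ⇒* ε)).

Relevant sets:
  FIRST(T) = { 'x' }

E → T x e: PREDICT = { 'x' }
E → x: PREDICT = { 'x' }

M[E, 'e'] is empty (no production applies)

Answer: Empty (error entry)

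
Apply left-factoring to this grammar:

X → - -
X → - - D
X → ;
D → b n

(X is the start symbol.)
Left-factoring transforms A → αβ₁ | αβ₂ into A → αA' and A' → β₁ | β₂
(α is the longest common prefix among the alternatives). Repeat until
no nonterminal has two alternatives with a common prefix.

Round 1: X has alternatives sharing prefix '- -'. Introduce X': X → - - X'
  Add: X' → ε
  Add: X' → D

No remaining common prefixes — done.

Resulting grammar:
X → - - X'
X' → ε
X' → D
X → ;
D → b n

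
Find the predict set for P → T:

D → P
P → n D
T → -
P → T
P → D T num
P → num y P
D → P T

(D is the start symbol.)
PREDICT(P → T) = (FIRST(RHS) \ {ε}) ∪ (FOLLOW(P) if ε ∈ FIRST(RHS), i.e. RHS ⇒* ε)
FIRST(T) = { '-' }
FIRST(T) = { '-' }
ε ∉ FIRST(T), so FOLLOW(P) is not added.
PREDICT(P → T) = { '-' }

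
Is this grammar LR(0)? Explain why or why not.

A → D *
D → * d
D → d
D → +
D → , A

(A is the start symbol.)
Yes, the grammar is LR(0)

Augment with A' → A and build the canonical LR(0) collection (I0 = CLOSURE({[A' → . A]}), then GOTO on every symbol after a dot until no new states appear). It has 10 states:
  I0: { [A → . D *], [A' → . A], [D → . * d], [D → . +], [D → . , A], [D → . d] }  — shift
  I1: { [D → * . d] }  — shift
  I2: { [D → + .] }  — reduce
  I3: { [A → . D *], [D → , . A], [D → . * d], [D → . +], [D → . , A], [D → . d] }  — shift
  I4: { [A' → A .] }  — accept
  I5: { [A → D . *] }  — shift
  I6: { [D → d .] }  — reduce
  I7: { [A → D * .] }  — reduce
  I8: { [D → , A .] }  — reduce
  I9: { [D → * d .] }  — reduce

Every state is either a pure shift/goto state or contains exactly one complete item and nothing to shift — no conflicts. The grammar is LR(0).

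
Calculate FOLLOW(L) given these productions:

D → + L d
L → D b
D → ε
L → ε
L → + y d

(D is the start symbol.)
To compute FOLLOW(L), find every occurrence of L on a right-hand side N → α L β: add FIRST(β) \ {ε}, and if β is empty or nullable also add FOLLOW(N). Iterate to a fixed point.

In D → + L d: L is followed by d, add FIRST(d) \ {ε} = { 'd' }

Taking the union: FOLLOW(L) = { 'd' }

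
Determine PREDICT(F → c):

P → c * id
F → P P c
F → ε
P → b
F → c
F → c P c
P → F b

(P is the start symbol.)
{ 'c' }

PREDICT(F → c) = (FIRST(RHS) \ {ε}) ∪ (FOLLOW(F) if ε ∈ FIRST(RHS), i.e. RHS ⇒* ε)
FIRST(c) = { 'c' }
ε ∉ FIRST(c), so FOLLOW(F) is not added.
PREDICT(F → c) = { 'c' }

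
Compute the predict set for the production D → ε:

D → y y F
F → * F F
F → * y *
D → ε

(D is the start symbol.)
PREDICT(D → ε) = (FIRST(RHS) \ {ε}) ∪ (FOLLOW(D) if ε ∈ FIRST(RHS), i.e. RHS ⇒* ε)
The right-hand side is ε (FIRST(ε) = { ε }), so the predict set is FOLLOW(D) = { $ }
PREDICT(D → ε) = { $ }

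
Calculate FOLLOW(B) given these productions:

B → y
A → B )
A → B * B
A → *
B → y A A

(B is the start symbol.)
{ $, ')', '*', 'y' }

To compute FOLLOW(B), find every occurrence of B on a right-hand side N → α B β: add FIRST(β) \ {ε}, and if β is empty or nullable also add FOLLOW(N). Iterate to a fixed point.

B is the start symbol, so $ ∈ FOLLOW(B).
In A → B ): B is followed by ')', add FIRST(')') \ {ε} = { ')' }
In A → B * B: B is followed by '*' B, add FIRST('*' B) \ {ε} = { '*' }
In A → B * B: B is at the end, add FOLLOW(A)

The FOLLOW sets referred to above (computed the same way, to a fixed point):
  FOLLOW(A) = { $, ')', '*', 'y' }

Taking the union: FOLLOW(B) = { $, ')', '*', 'y' }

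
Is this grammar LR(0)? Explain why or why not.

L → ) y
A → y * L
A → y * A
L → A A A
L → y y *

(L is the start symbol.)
No. Shift-reduce conflict between [A → y * A .] and [A → . y * A]

A grammar is LR(0) if no state in the canonical LR(0) collection has:
  - both a shift item (dot before a terminal) and a complete item (shift-reduce conflict), or
  - two or more complete items (reduce-reduce conflict; the accept item [L' → L .] counts as a complete item here).

Augment with L' → L and build the canonical LR(0) collection (I0 = CLOSURE({[L' → . L]}), then GOTO on every symbol after a dot until no new states appear). It has 14 states:
  I0: { [A → . y * A], [A → . y * L], [L → . ) y], [L → . A A A], [L → . y y *], [L' → . L] }  — shift
  I1: { [L → ) . y] }  — shift
  I2: { [A → . y * A], [A → . y * L], [L → A . A A] }  — shift
  I3: { [L' → L .] }  — accept
  I4: { [A → y . * A], [A → y . * L], [L → y . y *] }  — shift
  I5: { [A → . y * A], [A → . y * L], [A → y * . A], [A → y * . L], [L → . ) y], [L → . A A A], [L → . y y *] }  — shift
  I6: { [L → y y . *] }  — shift
  I7: { [L → y y * .] }  — reduce
  I8: { [A → . y * A], [A → . y * L], [A → y * A .], [L → A . A A] }  — shift, reduce
  I9: { [A → y * L .] }  — reduce
  I10: { [A → . y * A], [A → . y * L], [L → A A . A] }  — shift
  I11: { [A → y . * A], [A → y . * L] }  — shift
  I12: { [L → A A A .] }  — reduce
  I13: { [L → ) y .] }  — reduce

Conflict in state I8:
  Shift-reduce conflict between [A → y * A .] and [A → . y * A]
So the grammar is NOT LR(0).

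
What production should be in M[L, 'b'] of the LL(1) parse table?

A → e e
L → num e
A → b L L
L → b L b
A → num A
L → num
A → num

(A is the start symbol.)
To find M[L, 'b'], we find productions for L where 'b' is in the predict set (PREDICT(N → α) = (FIRST(α) \ {ε}) ∪ (FOLLOW(N) if α ⇒* ε)).

L → num e: PREDICT = { 'num' }
L → b L b: PREDICT = { 'b' }
  'b' is in predict set, so this production goes in M[L, 'b']
L → num: PREDICT = { 'num' }

M[L, 'b'] = L → b L b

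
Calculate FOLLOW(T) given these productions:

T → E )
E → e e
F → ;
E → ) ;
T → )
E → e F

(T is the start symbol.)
T is the start symbol, so $ ∈ FOLLOW(T).
T does not occur on any right-hand side.

Taking the union: FOLLOW(T) = { $ }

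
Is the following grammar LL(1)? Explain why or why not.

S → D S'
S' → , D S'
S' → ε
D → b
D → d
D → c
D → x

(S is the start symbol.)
Relevant sets:
  FOLLOW(S') = { $ }

For S':
  PREDICT(S' → ',' D S') = { ',' }
  PREDICT(S' → ε) = { $ }
For D:
  PREDICT(D → b) = { 'b' }
  PREDICT(D → d) = { 'd' }
  PREDICT(D → c) = { 'c' }
  PREDICT(D → x) = { 'x' }
S has a single production, so nothing to check there.

All predict sets are disjoint. The grammar IS LL(1).

Answer: Yes, the grammar is LL(1).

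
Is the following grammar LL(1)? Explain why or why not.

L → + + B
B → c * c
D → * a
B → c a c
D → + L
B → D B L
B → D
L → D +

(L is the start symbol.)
No. Predict set conflict for L: { '+' }

Relevant sets:
  FIRST(D) = { '*', '+' }

For L:
  PREDICT(L → '+' '+' B) = { '+' }
  PREDICT(L → D '+') = { '*', '+' }
For B:
  PREDICT(B → c '*' c) = { 'c' }
  PREDICT(B → c a c) = { 'c' }
  PREDICT(B → D B L) = { '*', '+' }
  PREDICT(B → D) = { '*', '+' }
For D:
  PREDICT(D → '*' a) = { '*' }
  PREDICT(D → '+' L) = { '+' }

Conflict found: Predict set conflict for L: { '+' }
The grammar is NOT LL(1).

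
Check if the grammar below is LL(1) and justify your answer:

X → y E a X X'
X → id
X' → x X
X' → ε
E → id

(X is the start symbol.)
Relevant sets:
  FOLLOW(X') = { $, 'x' }

For X:
  PREDICT(X → y E a X X') = { 'y' }
  PREDICT(X → id) = { 'id' }
For X':
  PREDICT(X' → x X) = { 'x' }
  PREDICT(X' → ε) = { $, 'x' }
E has a single production, so nothing to check there.

Conflict found: Predict set conflict for X': { 'x' }
The grammar is NOT LL(1).

Answer: No. Predict set conflict for X': { 'x' }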